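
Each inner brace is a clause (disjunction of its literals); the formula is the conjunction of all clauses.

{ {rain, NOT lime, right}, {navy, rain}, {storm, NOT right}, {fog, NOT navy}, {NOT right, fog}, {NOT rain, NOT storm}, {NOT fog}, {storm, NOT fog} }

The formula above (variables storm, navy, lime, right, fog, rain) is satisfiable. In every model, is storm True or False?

Suppose storm = true.
The clause (NOT rain) is unit, so rain = false.
The clause (navy) is unit, so navy = true.
The clause (fog) is unit, so fog = true.
But (NOT fog) is also a unit clause — contradiction.
So every satisfying assignment has storm = False.

False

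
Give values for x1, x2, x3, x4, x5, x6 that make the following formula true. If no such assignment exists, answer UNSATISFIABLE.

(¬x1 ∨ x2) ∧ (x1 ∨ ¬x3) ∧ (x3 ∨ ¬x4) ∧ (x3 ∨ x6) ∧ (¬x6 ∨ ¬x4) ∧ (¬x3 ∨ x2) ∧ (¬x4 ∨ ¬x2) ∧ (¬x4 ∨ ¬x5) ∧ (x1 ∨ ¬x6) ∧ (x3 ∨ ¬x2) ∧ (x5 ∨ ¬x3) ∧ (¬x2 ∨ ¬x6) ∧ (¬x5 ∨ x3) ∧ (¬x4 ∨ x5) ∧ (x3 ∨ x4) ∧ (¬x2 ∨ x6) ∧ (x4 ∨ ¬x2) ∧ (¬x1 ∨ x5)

UNSATISFIABLE

Branch on x1: set x1 = False.
The clause (¬x3) is unit, so x3 = False.
The clause (¬x4) is unit, so x4 = False.
But (x4) is also a unit clause — contradiction.
That branch fails; take x1 = True instead.
The clause (x2) is unit, so x2 = True.
The clause (¬x4) is unit, so x4 = False.
But (x4) is also a unit clause — contradiction.
Both values of x1 lead to a conflict.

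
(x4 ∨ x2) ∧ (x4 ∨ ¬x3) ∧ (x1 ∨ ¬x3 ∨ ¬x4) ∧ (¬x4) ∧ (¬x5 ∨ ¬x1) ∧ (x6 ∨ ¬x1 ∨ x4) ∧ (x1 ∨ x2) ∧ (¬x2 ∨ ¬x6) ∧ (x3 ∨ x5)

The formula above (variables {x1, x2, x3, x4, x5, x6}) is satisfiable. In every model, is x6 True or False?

Suppose x6 = True.
(¬x4) alone gives x4 = False.
(x2) alone gives x2 = True.
But (¬x2) is also a unit clause — contradiction.
So every satisfying assignment has x6 = False.

False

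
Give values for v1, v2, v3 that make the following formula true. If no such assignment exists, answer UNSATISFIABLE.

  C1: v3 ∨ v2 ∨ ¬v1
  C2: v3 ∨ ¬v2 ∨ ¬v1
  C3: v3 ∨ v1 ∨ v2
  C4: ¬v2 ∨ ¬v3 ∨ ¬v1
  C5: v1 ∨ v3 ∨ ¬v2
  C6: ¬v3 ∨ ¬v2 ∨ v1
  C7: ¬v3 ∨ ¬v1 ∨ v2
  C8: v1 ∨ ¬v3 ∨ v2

UNSATISFIABLE

Try v3 = True.
Try v2 = False.
The clause (¬v1) is unit, so v1 = False.
Now (v1) is unsatisfied and unit — conflict.
That branch fails; take v2 = True instead.
The clause (¬v1) is unit, so v1 = False.
Now (v1) is unsatisfied and unit — conflict.
Either choice for v2 ends in contradiction.
That branch fails; take v3 = False instead.
Try v2 = True.
The clause (¬v1) is unit, so v1 = False.
Now (v1) is unsatisfied and unit — conflict.
That branch fails; take v2 = False instead.
The clause (¬v1) is unit, so v1 = False.
Now (v1) is unsatisfied and unit — conflict.
Either choice for v2 ends in contradiction.
Either choice for v3 ends in contradiction.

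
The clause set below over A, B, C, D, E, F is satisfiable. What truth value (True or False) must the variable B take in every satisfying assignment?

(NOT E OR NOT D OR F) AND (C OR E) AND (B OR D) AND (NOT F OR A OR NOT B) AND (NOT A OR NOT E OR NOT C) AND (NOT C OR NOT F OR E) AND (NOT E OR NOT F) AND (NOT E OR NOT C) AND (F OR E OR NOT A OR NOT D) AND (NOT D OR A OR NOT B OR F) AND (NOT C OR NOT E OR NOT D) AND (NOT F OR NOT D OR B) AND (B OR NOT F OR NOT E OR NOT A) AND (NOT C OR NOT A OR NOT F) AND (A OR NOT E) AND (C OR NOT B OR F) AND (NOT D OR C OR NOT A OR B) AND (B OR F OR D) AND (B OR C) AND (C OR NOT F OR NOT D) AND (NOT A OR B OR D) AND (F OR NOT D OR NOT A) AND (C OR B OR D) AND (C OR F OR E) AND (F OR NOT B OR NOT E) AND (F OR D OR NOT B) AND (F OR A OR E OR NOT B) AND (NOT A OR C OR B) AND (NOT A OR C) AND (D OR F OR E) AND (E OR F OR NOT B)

Suppose B = true.
Case C = true:
The clause (NOT E) is unit, so E = false.
The clause (NOT F) is unit, so F = false.
But (F) is also a unit clause — contradiction.
Undo C and try C = false.
The clause (E) is unit, so E = true.
The clause (NOT F) is unit, so F = false.
But (F) is also a unit clause — contradiction.
Neither C = true nor C = false works.
So every satisfying assignment has B = False.

False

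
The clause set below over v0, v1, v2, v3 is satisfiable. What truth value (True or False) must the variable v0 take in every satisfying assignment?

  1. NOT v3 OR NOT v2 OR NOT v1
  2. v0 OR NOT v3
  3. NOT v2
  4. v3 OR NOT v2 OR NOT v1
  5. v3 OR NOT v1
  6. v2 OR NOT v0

Suppose v0 = true.
(NOT v2) alone gives v2 = false.
That conflicts with the unit clause (v2).
So every satisfying assignment has v0 = False.

False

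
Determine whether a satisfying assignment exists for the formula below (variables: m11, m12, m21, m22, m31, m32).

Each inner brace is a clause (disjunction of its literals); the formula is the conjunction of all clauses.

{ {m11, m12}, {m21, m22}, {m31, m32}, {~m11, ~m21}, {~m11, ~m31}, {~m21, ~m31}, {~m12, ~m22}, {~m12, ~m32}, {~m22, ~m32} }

No

Case m11 = 1:
The clause (~m21) is unit, so m21 = 0.
The clause (m22) is unit, so m22 = 1.
The clause (~m31) is unit, so m31 = 0.
The clause (m32) is unit, so m32 = 1.
That conflicts with the unit clause (~m32).
That branch fails; take m11 = 0 instead.
The clause (m12) is unit, so m12 = 1.
The clause (~m22) is unit, so m22 = 0.
The clause (m21) is unit, so m21 = 1.
The clause (~m31) is unit, so m31 = 0.
The clause (m32) is unit, so m32 = 1.
That conflicts with the unit clause (~m32).
Both values of m11 lead to a conflict.
No assignment satisfies every clause.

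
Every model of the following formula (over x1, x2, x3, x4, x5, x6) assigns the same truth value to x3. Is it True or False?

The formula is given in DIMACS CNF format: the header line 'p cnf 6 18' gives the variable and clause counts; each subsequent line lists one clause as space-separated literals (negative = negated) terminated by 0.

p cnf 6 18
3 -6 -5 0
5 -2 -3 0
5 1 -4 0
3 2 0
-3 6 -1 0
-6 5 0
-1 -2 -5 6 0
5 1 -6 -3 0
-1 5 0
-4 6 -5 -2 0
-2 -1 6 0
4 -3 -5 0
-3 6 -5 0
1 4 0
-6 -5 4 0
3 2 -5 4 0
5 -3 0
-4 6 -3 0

True

Suppose x3 = False.
(x2) alone gives x2 = True.
Suppose x6 = False.
(¬x1) alone gives x1 = False.
(x4) alone gives x4 = True.
(x5) alone gives x5 = True.
That conflicts with the unit clause (¬x5).
That branch fails; take x6 = True instead.
(¬x5) alone gives x5 = False.
That conflicts with the unit clause (x5).
Neither x6 = True nor x6 = False works.
So every satisfying assignment has x3 = True.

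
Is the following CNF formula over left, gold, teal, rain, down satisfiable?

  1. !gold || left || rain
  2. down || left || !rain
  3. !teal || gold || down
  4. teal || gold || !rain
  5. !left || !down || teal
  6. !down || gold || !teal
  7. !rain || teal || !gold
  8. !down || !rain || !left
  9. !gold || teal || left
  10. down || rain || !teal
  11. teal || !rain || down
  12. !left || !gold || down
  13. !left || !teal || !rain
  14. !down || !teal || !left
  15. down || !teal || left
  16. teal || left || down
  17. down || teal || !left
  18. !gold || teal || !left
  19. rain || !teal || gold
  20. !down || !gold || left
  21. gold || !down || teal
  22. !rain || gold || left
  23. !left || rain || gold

No

Try gold = false.
Try teal = false.
(!rain) alone gives rain = false.
(!down) alone gives down = false.
(left) alone gives left = true.
That conflicts with the unit clause (!left).
So teal must be the other value — set teal = true.
(down) alone gives down = true.
That conflicts with the unit clause (!down).
Both values of teal lead to a conflict.
So gold must be the other value — set gold = true.
Try left = true.
(down) alone gives down = true.
(teal) alone gives teal = true.
That conflicts with the unit clause (!teal).
So left must be the other value — set left = false.
(rain) alone gives rain = true.
(down) alone gives down = true.
That conflicts with the unit clause (!down).
Both values of left lead to a conflict.
Both values of gold lead to a conflict.
No assignment satisfies every clause.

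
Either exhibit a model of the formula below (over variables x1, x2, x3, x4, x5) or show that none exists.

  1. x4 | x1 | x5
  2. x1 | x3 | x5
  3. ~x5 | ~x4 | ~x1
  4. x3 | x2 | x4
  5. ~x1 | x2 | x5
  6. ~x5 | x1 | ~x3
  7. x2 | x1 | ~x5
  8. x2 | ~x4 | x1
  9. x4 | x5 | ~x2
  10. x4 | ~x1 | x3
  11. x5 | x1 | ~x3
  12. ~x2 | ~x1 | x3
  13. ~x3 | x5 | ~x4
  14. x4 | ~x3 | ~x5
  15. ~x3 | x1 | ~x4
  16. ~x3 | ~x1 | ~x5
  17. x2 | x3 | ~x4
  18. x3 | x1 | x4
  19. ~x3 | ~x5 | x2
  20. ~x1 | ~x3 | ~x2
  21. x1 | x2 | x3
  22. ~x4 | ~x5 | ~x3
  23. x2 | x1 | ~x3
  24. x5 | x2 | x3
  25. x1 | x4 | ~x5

Try x4 = 1.
Try x5 = 1.
The clause (~x1) is unit, so x1 = 0.
The clause (~x3) is unit, so x3 = 0.
The clause (x2) is unit, so x2 = 1.
Every clause now holds.

x1=0,  x2=1,  x3=0,  x4=1,  x5=1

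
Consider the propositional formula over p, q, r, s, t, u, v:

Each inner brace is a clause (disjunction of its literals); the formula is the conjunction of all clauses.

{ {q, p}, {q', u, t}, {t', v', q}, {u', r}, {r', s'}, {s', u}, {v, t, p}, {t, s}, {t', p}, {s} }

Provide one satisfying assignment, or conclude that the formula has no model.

UNSATISFIABLE

(s) alone gives s = 1.
(r') alone gives r = 0.
(u') alone gives u = 0.
But (u) is also a unit clause — contradiction.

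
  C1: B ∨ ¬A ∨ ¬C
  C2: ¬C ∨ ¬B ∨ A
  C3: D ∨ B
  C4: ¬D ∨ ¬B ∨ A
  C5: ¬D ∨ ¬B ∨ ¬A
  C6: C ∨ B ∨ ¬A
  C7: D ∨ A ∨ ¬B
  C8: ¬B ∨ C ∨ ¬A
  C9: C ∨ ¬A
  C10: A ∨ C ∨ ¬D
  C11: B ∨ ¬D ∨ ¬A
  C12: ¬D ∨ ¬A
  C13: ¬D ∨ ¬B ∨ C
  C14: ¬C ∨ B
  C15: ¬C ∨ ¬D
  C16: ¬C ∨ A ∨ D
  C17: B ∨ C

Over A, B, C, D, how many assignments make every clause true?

1

There are 2^4 = 16 truth assignments over (A, B, C, D).
Split on A. With A = True, the clauses containing A are satisfied and ¬A drops from the rest; 1 of the 2^3 = 8 assignments to the other variables satisfy what remains.
With A = False, by the same count on the reduced clause set, 0 assignments work.
(One model: A=T, B=T, C=T, D=F.)
Total: 1 + 0 = 1.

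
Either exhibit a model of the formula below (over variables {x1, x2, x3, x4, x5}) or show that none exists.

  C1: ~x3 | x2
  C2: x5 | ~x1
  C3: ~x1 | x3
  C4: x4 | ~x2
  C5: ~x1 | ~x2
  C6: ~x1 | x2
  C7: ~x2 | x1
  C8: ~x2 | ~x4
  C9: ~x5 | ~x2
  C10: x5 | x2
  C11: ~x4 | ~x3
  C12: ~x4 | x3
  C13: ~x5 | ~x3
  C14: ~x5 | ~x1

x1: 0, x2: 0, x3: 0, x4: 0, x5: 1

Suppose x3 = 0.
From the singleton clause (~x1), x1 = 0.
From the singleton clause (~x2), x2 = 0.
From the singleton clause (x5), x5 = 1.
From the singleton clause (~x4), x4 = 0.
Every clause now holds.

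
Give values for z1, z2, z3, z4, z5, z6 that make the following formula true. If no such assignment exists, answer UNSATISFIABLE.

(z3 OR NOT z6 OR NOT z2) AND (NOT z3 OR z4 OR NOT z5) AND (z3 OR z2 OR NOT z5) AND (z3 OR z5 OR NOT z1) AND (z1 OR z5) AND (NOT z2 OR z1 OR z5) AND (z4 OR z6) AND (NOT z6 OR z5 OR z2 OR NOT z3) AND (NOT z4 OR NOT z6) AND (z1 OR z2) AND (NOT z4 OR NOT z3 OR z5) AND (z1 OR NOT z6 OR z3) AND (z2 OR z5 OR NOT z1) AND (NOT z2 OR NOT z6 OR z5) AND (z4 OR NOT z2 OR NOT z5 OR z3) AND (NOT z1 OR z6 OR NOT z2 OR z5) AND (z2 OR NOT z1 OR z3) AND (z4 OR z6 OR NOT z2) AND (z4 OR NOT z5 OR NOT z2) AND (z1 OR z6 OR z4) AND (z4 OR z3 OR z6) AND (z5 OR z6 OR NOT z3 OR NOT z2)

Branch on z1: set z1 = true.
Branch on z3: set z3 = true.
Branch on z4: set z4 = true.
From the singleton clause (NOT z6), z6 = false.
From the singleton clause (z5), z5 = true.
No clause remains; z2 is free.

z1=true, z2=false, z3=true, z4=true, z5=true, z6=false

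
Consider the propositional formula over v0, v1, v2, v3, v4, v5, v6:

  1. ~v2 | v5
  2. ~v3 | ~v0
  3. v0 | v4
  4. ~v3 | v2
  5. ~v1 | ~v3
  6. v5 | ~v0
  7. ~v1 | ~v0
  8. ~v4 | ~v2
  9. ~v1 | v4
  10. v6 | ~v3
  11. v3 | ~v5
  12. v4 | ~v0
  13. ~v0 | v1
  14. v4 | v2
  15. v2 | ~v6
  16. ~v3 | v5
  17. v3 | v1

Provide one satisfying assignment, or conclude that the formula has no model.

v0 ↦ 0, v1 ↦ 1, v2 ↦ 0, v3 ↦ 0, v4 ↦ 1, v5 ↦ 0, v6 ↦ 0

Try v2 = 0.
Unit clause (~v3) forces v3 = 0.
Unit clause (~v5) forces v5 = 0.
Unit clause (~v0) forces v0 = 0.
Unit clause (v4) forces v4 = 1.
Unit clause (~v6) forces v6 = 0.
Unit clause (v1) forces v1 = 1.
All clauses are satisfied.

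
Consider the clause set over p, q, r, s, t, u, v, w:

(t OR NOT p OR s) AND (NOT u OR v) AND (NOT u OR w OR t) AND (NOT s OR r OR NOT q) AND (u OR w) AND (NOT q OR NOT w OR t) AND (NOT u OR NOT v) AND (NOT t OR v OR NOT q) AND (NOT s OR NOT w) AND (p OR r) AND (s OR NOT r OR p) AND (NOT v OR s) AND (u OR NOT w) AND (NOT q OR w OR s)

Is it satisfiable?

No, unsatisfiable

Suppose u = false.
Unit clause (w) forces w = true.
That conflicts with the unit clause (NOT w).
Undo u and try u = true.
Unit clause (v) forces v = true.
That conflicts with the unit clause (NOT v).
Neither u = true nor u = false works.
No assignment satisfies every clause.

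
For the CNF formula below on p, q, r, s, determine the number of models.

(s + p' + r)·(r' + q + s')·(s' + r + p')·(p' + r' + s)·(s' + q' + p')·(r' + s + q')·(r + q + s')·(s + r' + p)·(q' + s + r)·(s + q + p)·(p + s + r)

There are 2^4 = 16 truth assignments over (p, q, r, s).
Split on r. With r = 1, the clauses containing r are satisfied and r' drops from the rest; 1 of the 2^3 = 8 assignments to the other variables satisfy what remains.
With r = 0, by the same count on the reduced clause set, 1 assignment works.
(One model: p=F, q=T, r=F, s=T.)
Total: 1 + 1 = 2.

2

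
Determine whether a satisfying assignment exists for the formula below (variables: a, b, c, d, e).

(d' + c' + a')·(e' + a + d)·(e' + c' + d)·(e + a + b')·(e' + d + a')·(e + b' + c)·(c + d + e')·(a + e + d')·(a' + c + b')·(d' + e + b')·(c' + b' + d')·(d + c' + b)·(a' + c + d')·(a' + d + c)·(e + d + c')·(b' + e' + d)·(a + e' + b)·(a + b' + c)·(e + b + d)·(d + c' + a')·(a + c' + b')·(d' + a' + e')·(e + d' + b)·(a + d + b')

Try d = 0.
Try e = 0.
From the singleton clause (c'), c = 0.
From the singleton clause (b'), b = 0.
But (b) is also a unit clause — contradiction.
Undo e and try e = 1.
From the singleton clause (a), a = 1.
But (a') is also a unit clause — contradiction.
Either choice for e ends in contradiction.
Undo d and try d = 1.
Try c = 0.
From the singleton clause (a'), a = 0.
From the singleton clause (e), e = 1.
From the singleton clause (b), b = 1.
But (b') is also a unit clause — contradiction.
Undo c and try c = 1.
From the singleton clause (a'), a = 0.
From the singleton clause (e), e = 1.
From the singleton clause (b'), b = 0.
But (b) is also a unit clause — contradiction.
Either choice for c ends in contradiction.
Either choice for d ends in contradiction.
No assignment satisfies every clause.

No, unsatisfiable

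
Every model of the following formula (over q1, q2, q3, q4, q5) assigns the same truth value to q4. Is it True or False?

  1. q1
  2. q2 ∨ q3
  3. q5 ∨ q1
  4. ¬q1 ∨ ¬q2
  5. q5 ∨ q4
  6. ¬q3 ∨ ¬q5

Suppose q4 = False.
From the singleton clause (q1), q1 = True.
From the singleton clause (¬q2), q2 = False.
From the singleton clause (q3), q3 = True.
From the singleton clause (q5), q5 = True.
But (¬q5) is also a unit clause — contradiction.
So every satisfying assignment has q4 = True.

True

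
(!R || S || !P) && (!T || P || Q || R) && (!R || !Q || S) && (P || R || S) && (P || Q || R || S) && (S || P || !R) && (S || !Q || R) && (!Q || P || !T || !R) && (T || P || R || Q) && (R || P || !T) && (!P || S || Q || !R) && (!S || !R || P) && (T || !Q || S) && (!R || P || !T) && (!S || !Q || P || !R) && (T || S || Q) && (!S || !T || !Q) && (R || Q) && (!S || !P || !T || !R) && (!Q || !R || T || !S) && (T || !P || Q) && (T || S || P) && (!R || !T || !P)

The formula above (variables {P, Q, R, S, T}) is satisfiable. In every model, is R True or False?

False

Suppose R = true.
Suppose S = true.
From the singleton clause (P), P = true.
From the singleton clause (!T), T = false.
From the singleton clause (!Q), Q = false.
But (Q) is also a unit clause — contradiction.
That branch fails; take S = false instead.
From the singleton clause (!P), P = false.
But (P) is also a unit clause — contradiction.
Neither S = true nor S = false works.
So every satisfying assignment has R = False.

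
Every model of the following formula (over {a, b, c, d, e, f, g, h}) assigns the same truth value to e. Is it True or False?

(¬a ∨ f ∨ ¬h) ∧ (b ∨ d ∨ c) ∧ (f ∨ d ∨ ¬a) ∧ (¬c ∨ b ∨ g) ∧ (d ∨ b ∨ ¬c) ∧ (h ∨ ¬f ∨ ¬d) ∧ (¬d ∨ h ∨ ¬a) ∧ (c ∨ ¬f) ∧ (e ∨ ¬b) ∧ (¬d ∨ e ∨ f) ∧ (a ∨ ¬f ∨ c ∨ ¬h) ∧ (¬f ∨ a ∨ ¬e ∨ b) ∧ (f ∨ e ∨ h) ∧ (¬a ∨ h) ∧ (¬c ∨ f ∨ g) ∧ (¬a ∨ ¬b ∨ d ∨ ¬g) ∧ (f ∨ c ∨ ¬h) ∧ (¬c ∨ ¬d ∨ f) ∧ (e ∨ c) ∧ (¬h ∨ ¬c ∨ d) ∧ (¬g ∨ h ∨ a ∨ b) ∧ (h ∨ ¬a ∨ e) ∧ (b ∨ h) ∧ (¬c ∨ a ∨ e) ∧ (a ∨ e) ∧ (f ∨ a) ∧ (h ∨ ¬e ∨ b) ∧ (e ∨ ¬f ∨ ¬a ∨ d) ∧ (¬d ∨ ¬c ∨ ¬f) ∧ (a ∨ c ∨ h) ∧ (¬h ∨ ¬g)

True

Suppose e = False.
From the singleton clause (¬b), b = False.
From the singleton clause (c), c = True.
From the singleton clause (g), g = True.
From the singleton clause (d), d = True.
From the singleton clause (f), f = True.
Now (¬f) is unsatisfied and unit — conflict.
So every satisfying assignment has e = True.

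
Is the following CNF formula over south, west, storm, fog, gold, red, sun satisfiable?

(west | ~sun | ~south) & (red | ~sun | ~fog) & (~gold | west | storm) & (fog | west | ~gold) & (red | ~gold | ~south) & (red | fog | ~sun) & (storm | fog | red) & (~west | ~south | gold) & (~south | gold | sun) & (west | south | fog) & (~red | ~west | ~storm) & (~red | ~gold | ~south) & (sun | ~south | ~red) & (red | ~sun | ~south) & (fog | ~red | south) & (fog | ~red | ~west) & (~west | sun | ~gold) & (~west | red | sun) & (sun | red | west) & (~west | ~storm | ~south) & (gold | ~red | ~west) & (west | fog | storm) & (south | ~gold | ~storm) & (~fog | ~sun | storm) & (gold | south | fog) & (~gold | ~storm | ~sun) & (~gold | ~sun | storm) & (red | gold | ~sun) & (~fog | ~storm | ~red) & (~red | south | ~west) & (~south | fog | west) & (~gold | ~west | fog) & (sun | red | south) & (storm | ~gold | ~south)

Yes, satisfiable

Suppose west = 0.
Suppose sun = 0.
From the singleton clause (red), red = 1.
From the singleton clause (~south), south = 0.
From the singleton clause (fog), fog = 1.
From the singleton clause (~storm), storm = 0.
From the singleton clause (~gold), gold = 0.
This assignment satisfies each clause.
A satisfying assignment: south=0,  west=0,  storm=0,  fog=1,  gold=0,  red=1,  sun=0.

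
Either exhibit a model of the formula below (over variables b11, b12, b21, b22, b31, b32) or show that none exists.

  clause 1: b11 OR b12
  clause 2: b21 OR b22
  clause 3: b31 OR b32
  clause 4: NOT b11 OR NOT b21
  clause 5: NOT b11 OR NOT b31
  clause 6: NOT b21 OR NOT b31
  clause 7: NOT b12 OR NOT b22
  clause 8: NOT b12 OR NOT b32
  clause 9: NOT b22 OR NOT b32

UNSATISFIABLE

Try b11 = true.
The clause (NOT b21) is unit, so b21 = false.
The clause (b22) is unit, so b22 = true.
The clause (NOT b31) is unit, so b31 = false.
The clause (b32) is unit, so b32 = true.
That conflicts with the unit clause (NOT b32).
Undo b11 and try b11 = false.
The clause (b12) is unit, so b12 = true.
The clause (NOT b22) is unit, so b22 = false.
The clause (b21) is unit, so b21 = true.
The clause (NOT b31) is unit, so b31 = false.
The clause (b32) is unit, so b32 = true.
That conflicts with the unit clause (NOT b32).
Both values of b11 lead to a conflict.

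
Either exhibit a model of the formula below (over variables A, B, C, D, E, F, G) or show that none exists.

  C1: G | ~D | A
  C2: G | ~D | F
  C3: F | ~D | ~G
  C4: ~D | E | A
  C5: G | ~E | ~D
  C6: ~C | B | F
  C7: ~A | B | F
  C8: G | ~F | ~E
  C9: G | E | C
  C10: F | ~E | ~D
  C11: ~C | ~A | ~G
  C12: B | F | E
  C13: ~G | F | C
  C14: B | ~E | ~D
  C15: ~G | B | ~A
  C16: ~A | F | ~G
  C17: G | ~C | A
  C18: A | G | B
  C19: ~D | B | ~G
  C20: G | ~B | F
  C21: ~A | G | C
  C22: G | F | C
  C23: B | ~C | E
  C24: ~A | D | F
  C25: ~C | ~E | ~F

Try G = 0.
Try D = 0.
Try F = 1.
From the singleton clause (~E), E = 0.
From the singleton clause (C), C = 1.
From the singleton clause (A), A = 1.
From the singleton clause (B), B = 1.
Every clause now holds.

A: 1; B: 1; C: 1; D: 0; E: 0; F: 1; G: 0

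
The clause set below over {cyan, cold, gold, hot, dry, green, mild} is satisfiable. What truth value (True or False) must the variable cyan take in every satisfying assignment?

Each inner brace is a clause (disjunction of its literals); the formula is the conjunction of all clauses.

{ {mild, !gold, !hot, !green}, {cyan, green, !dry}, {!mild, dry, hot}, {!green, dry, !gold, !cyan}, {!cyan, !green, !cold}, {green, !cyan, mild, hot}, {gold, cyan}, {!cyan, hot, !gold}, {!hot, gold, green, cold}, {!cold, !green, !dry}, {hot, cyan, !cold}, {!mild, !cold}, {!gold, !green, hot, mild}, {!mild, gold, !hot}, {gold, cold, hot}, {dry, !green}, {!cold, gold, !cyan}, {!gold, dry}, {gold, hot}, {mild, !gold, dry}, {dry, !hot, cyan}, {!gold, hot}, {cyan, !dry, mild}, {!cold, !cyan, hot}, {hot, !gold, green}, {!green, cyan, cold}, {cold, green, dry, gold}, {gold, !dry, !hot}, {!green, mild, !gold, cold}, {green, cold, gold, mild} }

Suppose cyan = false.
Unit clause (gold) forces gold = true.
Unit clause (dry) forces dry = true.
Unit clause (green) forces green = true.
Unit clause (!cold) forces cold = false.
Now (cold) is unsatisfied and unit — conflict.
So every satisfying assignment has cyan = True.

True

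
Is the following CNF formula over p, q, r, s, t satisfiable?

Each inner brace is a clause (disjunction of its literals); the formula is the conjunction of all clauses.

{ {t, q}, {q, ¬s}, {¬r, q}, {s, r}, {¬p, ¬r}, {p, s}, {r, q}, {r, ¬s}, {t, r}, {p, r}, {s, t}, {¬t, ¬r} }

Yes

Suppose t = False.
The clause (q) is unit, so q = True.
The clause (r) is unit, so r = True.
The clause (¬p) is unit, so p = False.
The clause (s) is unit, so s = True.
This assignment satisfies each clause.
A satisfying assignment: p=False; q=True; r=True; s=True; t=False.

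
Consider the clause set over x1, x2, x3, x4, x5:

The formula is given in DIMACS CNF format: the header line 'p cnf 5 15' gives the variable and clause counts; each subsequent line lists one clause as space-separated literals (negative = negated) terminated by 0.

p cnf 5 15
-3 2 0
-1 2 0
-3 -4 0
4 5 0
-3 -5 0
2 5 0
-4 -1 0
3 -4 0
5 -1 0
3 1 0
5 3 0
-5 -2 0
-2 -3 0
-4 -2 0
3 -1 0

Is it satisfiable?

Suppose x3 = False.
From the singleton clause (¬x4), x4 = False.
From the singleton clause (x5), x5 = True.
From the singleton clause (x1), x1 = True.
But (¬x1) is also a unit clause — contradiction.
So x3 must be the other value — set x3 = True.
From the singleton clause (x2), x2 = True.
But (¬x2) is also a unit clause — contradiction.
Either choice for x3 ends in contradiction.
No assignment satisfies every clause.

Unsatisfiable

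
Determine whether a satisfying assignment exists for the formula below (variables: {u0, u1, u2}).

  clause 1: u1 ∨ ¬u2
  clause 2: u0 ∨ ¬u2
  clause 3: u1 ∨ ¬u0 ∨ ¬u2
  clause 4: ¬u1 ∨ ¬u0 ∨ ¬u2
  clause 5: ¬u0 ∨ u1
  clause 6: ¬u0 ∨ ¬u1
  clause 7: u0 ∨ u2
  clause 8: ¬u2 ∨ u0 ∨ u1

Unsatisfiable

Try u1 = True.
(¬u0) alone gives u0 = False.
(¬u2) alone gives u2 = False.
That conflicts with the unit clause (u2).
Undo u1 and try u1 = False.
(¬u2) alone gives u2 = False.
(¬u0) alone gives u0 = False.
That conflicts with the unit clause (u0).
Neither u1 = True nor u1 = False works.
No assignment satisfies every clause.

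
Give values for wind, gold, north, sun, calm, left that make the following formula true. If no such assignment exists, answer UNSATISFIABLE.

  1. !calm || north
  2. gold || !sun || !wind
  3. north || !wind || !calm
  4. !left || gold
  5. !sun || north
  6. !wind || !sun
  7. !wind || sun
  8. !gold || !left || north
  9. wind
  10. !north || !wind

UNSATISFIABLE

(wind) alone gives wind = true.
(!sun) alone gives sun = false.
But (sun) is also a unit clause — contradiction.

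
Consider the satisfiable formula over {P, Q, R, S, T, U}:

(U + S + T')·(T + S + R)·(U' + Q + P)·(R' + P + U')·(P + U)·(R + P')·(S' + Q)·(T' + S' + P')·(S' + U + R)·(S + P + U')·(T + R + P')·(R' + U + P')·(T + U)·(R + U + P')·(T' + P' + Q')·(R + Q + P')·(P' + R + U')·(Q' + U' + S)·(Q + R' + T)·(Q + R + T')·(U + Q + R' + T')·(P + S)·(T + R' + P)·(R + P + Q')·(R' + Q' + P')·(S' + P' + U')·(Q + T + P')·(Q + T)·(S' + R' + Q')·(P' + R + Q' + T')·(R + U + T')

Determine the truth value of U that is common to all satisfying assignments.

Suppose U = 0.
The clause (P) is unit, so P = 1.
The clause (R) is unit, so R = 1.
But (R') is also a unit clause — contradiction.
So every satisfying assignment has U = True.

True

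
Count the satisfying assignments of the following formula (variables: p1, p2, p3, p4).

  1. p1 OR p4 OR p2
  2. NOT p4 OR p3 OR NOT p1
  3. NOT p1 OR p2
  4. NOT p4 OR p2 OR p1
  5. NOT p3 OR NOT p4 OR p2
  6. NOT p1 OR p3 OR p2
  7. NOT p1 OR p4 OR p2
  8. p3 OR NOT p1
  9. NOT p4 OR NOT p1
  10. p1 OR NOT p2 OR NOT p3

3

There are 2^4 = 16 truth assignments over (p1, p2, p3, p4).
Split on p1. With p1 = true, the clauses containing p1 are satisfied and NOT p1 drops from the rest; 1 of the 2^3 = 8 assignments to the other variables satisfy what remains.
With p1 = false, by the same count on the reduced clause set, 2 assignments work.
(One model: p1=F, p2=T, p3=F, p4=F.)
Total: 1 + 2 = 3.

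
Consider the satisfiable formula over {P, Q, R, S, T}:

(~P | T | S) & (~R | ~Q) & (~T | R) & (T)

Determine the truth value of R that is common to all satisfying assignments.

Suppose R = 0.
From the singleton clause (~T), T = 0.
Now (T) is unsatisfied and unit — conflict.
So every satisfying assignment has R = True.

True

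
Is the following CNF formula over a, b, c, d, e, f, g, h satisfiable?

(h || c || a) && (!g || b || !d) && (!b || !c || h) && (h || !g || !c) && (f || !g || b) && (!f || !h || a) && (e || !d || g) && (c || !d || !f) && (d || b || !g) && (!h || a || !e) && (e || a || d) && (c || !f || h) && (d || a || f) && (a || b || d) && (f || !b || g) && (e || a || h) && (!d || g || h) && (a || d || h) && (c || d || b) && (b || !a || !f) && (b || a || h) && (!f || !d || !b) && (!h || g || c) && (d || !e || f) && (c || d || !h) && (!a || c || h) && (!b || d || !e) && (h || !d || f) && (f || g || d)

Branch on h: set h = true.
Branch on f: set f = false.
Branch on g: set g = false.
(!b) alone gives b = false.
(c) alone gives c = true.
(d) alone gives d = true.
(e) alone gives e = true.
(a) alone gives a = true.
All clauses are satisfied.
A satisfying assignment: a ↦ true,  b ↦ false,  c ↦ true,  d ↦ true,  e ↦ true,  f ↦ false,  g ↦ false,  h ↦ true.

Yes, satisfiable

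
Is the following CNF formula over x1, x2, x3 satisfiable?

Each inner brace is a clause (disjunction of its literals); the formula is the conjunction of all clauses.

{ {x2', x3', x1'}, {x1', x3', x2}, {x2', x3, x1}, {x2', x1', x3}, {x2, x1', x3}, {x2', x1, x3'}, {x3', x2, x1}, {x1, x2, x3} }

Suppose x2 = 0.
Suppose x1 = 0.
From the singleton clause (x3'), x3 = 0.
That conflicts with the unit clause (x3).
So x1 must be the other value — set x1 = 1.
From the singleton clause (x3'), x3 = 0.
That conflicts with the unit clause (x3).
Neither x1 = 1 nor x1 = 0 works.
So x2 must be the other value — set x2 = 1.
Suppose x3 = 0.
From the singleton clause (x1), x1 = 1.
That conflicts with the unit clause (x1').
So x3 must be the other value — set x3 = 1.
From the singleton clause (x1'), x1 = 0.
That conflicts with the unit clause (x1).
Neither x3 = 1 nor x3 = 0 works.
Neither x2 = 1 nor x2 = 0 works.
No assignment satisfies every clause.

No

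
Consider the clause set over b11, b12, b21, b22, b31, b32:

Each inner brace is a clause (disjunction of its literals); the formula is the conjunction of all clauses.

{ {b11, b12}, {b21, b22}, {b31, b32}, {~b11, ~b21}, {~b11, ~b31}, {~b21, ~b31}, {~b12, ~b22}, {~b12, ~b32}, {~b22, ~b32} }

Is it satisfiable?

Try b11 = 1.
(~b21) alone gives b21 = 0.
(b22) alone gives b22 = 1.
(~b31) alone gives b31 = 0.
(b32) alone gives b32 = 1.
Now (~b32) is unsatisfied and unit — conflict.
That branch fails; take b11 = 0 instead.
(b12) alone gives b12 = 1.
(~b22) alone gives b22 = 0.
(b21) alone gives b21 = 1.
(~b31) alone gives b31 = 0.
(b32) alone gives b32 = 1.
Now (~b32) is unsatisfied and unit — conflict.
Neither b11 = 1 nor b11 = 0 works.
No assignment satisfies every clause.

No, unsatisfiable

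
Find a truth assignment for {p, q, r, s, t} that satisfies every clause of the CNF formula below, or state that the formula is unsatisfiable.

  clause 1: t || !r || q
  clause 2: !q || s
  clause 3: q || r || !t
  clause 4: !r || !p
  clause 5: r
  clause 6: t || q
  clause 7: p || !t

p ↦ false,  q ↦ true,  r ↦ true,  s ↦ true,  t ↦ false

From the singleton clause (r), r = true.
From the singleton clause (!p), p = false.
From the singleton clause (!t), t = false.
From the singleton clause (q), q = true.
From the singleton clause (s), s = true.
Every clause now holds.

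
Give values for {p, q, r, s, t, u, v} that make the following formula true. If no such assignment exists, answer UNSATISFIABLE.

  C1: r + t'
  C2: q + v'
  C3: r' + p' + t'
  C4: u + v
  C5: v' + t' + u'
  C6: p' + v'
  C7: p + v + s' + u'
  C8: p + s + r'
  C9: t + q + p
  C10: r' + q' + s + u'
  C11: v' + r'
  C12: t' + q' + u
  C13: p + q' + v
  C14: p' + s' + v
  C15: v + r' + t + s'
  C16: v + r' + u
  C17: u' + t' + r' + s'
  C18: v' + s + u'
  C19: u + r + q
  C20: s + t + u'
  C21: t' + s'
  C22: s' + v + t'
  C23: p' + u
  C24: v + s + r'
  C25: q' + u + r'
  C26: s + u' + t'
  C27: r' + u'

Branch on r: set r = 0.
The clause (t') is unit, so t = 0.
Branch on q: set q = 1.
Branch on u: set u = 0.
The clause (v) is unit, so v = 1.
The clause (p') is unit, so p = 0.
All clauses hold; s can take either value.

p ↦ 0; q ↦ 1; r ↦ 0; s ↦ 1; t ↦ 0; u ↦ 0; v ↦ 1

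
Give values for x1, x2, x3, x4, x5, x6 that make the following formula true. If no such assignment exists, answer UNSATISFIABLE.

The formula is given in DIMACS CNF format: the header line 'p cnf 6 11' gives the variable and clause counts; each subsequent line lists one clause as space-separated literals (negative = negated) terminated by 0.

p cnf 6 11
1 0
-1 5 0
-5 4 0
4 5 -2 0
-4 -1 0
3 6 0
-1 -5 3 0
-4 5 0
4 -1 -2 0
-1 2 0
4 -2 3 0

UNSATISFIABLE

(x1) alone gives x1 = True.
(x5) alone gives x5 = True.
(x4) alone gives x4 = True.
That conflicts with the unit clause (¬x4).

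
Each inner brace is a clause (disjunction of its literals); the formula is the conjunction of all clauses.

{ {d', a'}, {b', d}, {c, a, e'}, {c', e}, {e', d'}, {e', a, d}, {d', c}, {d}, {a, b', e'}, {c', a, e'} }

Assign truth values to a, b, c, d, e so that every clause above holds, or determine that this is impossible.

From the singleton clause (d), d = 1.
From the singleton clause (a'), a = 0.
From the singleton clause (e'), e = 0.
From the singleton clause (c'), c = 0.
That conflicts with the unit clause (c).

UNSATISFIABLE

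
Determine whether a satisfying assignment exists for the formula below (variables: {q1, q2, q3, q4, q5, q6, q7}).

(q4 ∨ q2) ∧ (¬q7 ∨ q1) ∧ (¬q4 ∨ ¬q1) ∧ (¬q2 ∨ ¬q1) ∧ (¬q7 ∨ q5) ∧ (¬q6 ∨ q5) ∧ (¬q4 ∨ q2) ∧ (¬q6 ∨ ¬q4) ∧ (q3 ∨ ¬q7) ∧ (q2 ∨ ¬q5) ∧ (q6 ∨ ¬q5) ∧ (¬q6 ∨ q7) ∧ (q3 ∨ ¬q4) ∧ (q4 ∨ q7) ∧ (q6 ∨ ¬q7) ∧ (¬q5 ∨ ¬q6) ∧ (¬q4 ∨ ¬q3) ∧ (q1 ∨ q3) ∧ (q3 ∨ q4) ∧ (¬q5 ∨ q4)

Suppose q4 = True.
(¬q1) alone gives q1 = False.
(¬q7) alone gives q7 = False.
(q2) alone gives q2 = True.
(¬q6) alone gives q6 = False.
(¬q5) alone gives q5 = False.
(q3) alone gives q3 = True.
But (¬q3) is also a unit clause — contradiction.
That branch fails; take q4 = False instead.
(q2) alone gives q2 = True.
(¬q1) alone gives q1 = False.
(¬q7) alone gives q7 = False.
But (q7) is also a unit clause — contradiction.
Neither q4 = True nor q4 = False works.
No assignment satisfies every clause.

No, unsatisfiable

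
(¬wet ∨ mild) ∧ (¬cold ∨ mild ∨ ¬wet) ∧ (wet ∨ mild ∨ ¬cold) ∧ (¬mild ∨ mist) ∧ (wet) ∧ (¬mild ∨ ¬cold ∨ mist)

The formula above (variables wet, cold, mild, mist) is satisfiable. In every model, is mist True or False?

Suppose mist = False.
(¬mild) alone gives mild = False.
(¬wet) alone gives wet = False.
That conflicts with the unit clause (wet).
So every satisfying assignment has mist = True.

True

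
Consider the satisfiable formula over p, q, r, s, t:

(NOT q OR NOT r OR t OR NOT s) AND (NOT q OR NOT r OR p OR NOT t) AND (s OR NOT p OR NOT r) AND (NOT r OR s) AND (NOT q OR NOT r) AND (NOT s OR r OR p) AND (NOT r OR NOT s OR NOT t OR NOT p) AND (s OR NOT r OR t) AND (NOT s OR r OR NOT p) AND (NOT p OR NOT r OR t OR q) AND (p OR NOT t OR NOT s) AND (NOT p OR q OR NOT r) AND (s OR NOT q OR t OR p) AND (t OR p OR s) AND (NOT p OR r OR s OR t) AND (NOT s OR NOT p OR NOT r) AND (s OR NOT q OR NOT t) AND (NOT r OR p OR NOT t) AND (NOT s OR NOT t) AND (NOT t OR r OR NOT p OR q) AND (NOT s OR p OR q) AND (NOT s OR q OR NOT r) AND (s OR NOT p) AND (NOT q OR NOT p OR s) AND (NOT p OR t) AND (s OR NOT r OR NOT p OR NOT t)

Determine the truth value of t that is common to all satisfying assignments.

Suppose t = false.
Unit clause (NOT p) forces p = false.
Unit clause (s) forces s = true.
Unit clause (r) forces r = true.
Unit clause (NOT q) forces q = false.
But (q) is also a unit clause — contradiction.
So every satisfying assignment has t = True.

True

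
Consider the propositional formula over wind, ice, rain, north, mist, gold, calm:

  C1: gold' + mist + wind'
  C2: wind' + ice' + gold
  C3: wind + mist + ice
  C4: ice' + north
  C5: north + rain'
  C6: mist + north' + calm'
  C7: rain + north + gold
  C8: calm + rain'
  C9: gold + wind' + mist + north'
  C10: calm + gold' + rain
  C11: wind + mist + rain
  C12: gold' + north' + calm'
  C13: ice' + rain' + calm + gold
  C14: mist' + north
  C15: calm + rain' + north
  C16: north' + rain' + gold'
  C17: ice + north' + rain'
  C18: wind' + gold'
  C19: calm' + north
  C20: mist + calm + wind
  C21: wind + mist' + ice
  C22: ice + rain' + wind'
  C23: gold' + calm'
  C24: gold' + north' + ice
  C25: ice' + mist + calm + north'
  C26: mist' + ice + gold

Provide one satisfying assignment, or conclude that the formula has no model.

wind: 0; ice: 1; rain: 0; north: 1; mist: 1; gold: 0; calm: 0

Suppose ice = 1.
From the singleton clause (north), north = 1.
Suppose wind = 0.
Suppose mist = 1.
Suppose calm = 0.
From the singleton clause (rain'), rain = 0.
From the singleton clause (gold'), gold = 0.
All clauses are satisfied.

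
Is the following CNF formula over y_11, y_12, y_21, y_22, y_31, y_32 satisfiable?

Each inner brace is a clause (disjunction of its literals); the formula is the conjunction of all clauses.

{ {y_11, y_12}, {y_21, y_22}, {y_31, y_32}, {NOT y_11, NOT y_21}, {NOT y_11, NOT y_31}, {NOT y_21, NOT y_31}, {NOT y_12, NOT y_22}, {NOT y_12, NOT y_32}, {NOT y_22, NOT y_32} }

No, unsatisfiable

Suppose y_11 = true.
From the singleton clause (NOT y_21), y_21 = false.
From the singleton clause (y_22), y_22 = true.
From the singleton clause (NOT y_31), y_31 = false.
From the singleton clause (y_32), y_32 = true.
That conflicts with the unit clause (NOT y_32).
Backtrack on y_11: now try y_11 = false.
From the singleton clause (y_12), y_12 = true.
From the singleton clause (NOT y_22), y_22 = false.
From the singleton clause (y_21), y_21 = true.
From the singleton clause (NOT y_31), y_31 = false.
From the singleton clause (y_32), y_32 = true.
That conflicts with the unit clause (NOT y_32).
Either choice for y_11 ends in contradiction.
No assignment satisfies every clause.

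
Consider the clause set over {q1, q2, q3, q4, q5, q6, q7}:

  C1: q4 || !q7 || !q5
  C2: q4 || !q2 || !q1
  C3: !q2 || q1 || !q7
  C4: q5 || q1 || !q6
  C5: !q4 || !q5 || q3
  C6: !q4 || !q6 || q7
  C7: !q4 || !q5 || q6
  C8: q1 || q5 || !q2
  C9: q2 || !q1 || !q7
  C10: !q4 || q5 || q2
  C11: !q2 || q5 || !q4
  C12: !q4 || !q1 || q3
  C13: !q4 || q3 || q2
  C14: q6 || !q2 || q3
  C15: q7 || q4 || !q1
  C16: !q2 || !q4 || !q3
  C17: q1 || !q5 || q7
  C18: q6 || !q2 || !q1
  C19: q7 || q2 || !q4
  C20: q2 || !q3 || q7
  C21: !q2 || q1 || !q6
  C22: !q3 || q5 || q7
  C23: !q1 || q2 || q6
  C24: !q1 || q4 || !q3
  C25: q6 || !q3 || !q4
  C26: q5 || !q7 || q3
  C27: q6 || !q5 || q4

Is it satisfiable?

Case q4 = false:
Case q7 = false:
The clause (!q1) is unit, so q1 = false.
The clause (!q5) is unit, so q5 = false.
The clause (!q6) is unit, so q6 = false.
The clause (!q2) is unit, so q2 = false.
The clause (!q3) is unit, so q3 = false.
Every clause now holds.
A satisfying assignment: q1 ↦ false,  q2 ↦ false,  q3 ↦ false,  q4 ↦ false,  q5 ↦ false,  q6 ↦ false,  q7 ↦ false.

Yes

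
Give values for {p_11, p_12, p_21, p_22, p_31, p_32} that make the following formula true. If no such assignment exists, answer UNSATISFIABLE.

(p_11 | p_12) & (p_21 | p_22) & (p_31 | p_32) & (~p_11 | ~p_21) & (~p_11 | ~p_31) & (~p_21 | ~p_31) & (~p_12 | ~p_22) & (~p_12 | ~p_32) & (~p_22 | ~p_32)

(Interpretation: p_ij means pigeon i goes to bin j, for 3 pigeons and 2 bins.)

Suppose p_11 = 1.
From the singleton clause (~p_21), p_21 = 0.
From the singleton clause (p_22), p_22 = 1.
From the singleton clause (~p_31), p_31 = 0.
From the singleton clause (p_32), p_32 = 1.
That conflicts with the unit clause (~p_32).
Undo p_11 and try p_11 = 0.
From the singleton clause (p_12), p_12 = 1.
From the singleton clause (~p_22), p_22 = 0.
From the singleton clause (p_21), p_21 = 1.
From the singleton clause (~p_31), p_31 = 0.
From the singleton clause (p_32), p_32 = 1.
That conflicts with the unit clause (~p_32).
Neither p_11 = 1 nor p_11 = 0 works.

UNSATISFIABLE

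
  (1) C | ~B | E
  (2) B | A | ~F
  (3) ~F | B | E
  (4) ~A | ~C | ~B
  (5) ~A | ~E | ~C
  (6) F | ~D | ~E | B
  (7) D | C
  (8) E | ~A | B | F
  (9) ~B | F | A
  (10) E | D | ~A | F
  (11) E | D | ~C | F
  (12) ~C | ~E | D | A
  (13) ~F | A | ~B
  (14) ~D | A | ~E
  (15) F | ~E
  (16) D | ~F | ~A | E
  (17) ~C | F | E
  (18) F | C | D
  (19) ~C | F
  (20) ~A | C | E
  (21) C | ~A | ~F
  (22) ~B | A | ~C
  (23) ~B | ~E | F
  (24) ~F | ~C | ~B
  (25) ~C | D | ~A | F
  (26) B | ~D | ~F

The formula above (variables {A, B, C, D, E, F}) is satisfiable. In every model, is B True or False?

False

Suppose B = 1.
Suppose C = 1.
From the singleton clause (~A), A = 0.
But (A) is also a unit clause — contradiction.
So C must be the other value — set C = 0.
From the singleton clause (E), E = 1.
From the singleton clause (D), D = 1.
From the singleton clause (A), A = 1.
From the singleton clause (F), F = 1.
But (~F) is also a unit clause — contradiction.
Either choice for C ends in contradiction.
So every satisfying assignment has B = False.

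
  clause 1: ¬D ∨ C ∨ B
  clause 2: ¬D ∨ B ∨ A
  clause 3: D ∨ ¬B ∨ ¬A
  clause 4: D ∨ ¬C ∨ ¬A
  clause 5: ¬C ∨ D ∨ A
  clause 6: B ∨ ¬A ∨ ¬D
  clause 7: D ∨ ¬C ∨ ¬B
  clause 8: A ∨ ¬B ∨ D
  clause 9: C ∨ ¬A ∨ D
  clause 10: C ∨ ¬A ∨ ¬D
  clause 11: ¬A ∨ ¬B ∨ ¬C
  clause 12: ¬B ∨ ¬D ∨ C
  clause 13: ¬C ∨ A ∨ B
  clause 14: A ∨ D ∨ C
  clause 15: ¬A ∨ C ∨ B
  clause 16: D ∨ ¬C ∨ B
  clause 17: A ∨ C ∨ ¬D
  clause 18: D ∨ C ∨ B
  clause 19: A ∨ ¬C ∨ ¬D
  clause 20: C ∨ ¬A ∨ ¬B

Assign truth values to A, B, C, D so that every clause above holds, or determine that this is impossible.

UNSATISFIABLE

Branch on D: set D = False.
Branch on B: set B = False.
Unit clause (¬C) forces C = False.
But (C) is also a unit clause — contradiction.
That branch fails; take B = True instead.
Unit clause (¬A) forces A = False.
But (A) is also a unit clause — contradiction.
Either choice for B ends in contradiction.
That branch fails; take D = True instead.
Branch on C: set C = True.
Unit clause (A) forces A = True.
Unit clause (B) forces B = True.
But (¬B) is also a unit clause — contradiction.
That branch fails; take C = False instead.
Unit clause (B) forces B = True.
But (¬B) is also a unit clause — contradiction.
Either choice for C ends in contradiction.
Either choice for D ends in contradiction.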